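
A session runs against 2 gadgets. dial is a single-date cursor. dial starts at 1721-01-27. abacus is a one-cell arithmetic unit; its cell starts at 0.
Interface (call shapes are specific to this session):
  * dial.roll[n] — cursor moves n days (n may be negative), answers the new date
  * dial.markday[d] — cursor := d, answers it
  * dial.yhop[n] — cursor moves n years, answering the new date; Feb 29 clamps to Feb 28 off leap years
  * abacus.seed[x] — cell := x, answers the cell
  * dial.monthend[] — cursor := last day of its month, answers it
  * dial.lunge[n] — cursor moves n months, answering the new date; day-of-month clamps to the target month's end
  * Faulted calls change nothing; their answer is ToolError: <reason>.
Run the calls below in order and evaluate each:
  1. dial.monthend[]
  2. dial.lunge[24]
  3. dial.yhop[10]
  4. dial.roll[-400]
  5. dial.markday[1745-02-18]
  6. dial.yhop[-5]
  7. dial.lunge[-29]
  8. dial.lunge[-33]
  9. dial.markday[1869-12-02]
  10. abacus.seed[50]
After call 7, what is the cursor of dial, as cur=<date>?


Answer: cur=1737-09-18

Derivation:
>> dial.monthend()
<< 1721-01-31
>> dial.lunge(24)
<< 1723-01-31
>> dial.yhop(10)
<< 1733-01-31
>> dial.roll(-400)
<< 1731-12-28
>> dial.markday(1745-02-18)
<< 1745-02-18
>> dial.yhop(-5)
<< 1740-02-18
>> dial.lunge(-29)
<< 1737-09-18
>> dial.lunge(-33)
<< 1734-12-18
>> dial.markday(1869-12-02)
<< 1869-12-02
>> abacus.seed(50)
<< 50


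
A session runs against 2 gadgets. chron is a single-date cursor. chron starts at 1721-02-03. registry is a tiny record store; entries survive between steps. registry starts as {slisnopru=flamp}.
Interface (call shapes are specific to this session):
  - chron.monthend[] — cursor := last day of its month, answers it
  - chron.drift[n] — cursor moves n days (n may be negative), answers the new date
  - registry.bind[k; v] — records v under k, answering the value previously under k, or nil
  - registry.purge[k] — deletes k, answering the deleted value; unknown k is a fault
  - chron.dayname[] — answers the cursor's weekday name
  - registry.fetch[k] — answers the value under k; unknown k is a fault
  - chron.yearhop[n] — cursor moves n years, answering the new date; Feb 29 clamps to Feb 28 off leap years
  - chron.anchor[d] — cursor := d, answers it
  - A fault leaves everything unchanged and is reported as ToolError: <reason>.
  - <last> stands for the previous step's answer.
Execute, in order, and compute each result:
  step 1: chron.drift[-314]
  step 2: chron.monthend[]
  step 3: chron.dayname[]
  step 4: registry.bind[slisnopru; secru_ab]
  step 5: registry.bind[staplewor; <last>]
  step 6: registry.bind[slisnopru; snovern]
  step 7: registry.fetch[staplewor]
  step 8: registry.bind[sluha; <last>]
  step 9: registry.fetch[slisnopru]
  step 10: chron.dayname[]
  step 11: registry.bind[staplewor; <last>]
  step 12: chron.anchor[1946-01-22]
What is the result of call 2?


> chron.drift n='-314'
[out] 1720-03-26
> chron.monthend
[out] 1720-03-31
> chron.dayname
[out] Sunday
> registry.bind k='slisnopru' v='secru_ab'
[out] flamp
> registry.bind k='staplewor' v='<last>'
[out] nil
> registry.bind k='slisnopru' v='snovern'
[out] secru_ab
> registry.fetch k='staplewor'
[out] flamp
> registry.bind k='sluha' v='<last>'
[out] nil
> registry.fetch k='slisnopru'
[out] snovern
> chron.dayname
[out] Sunday
> registry.bind k='staplewor' v='<last>'
[out] flamp
> chron.anchor d='1946-01-22'
[out] 1946-01-22

Answer: 1720-03-31


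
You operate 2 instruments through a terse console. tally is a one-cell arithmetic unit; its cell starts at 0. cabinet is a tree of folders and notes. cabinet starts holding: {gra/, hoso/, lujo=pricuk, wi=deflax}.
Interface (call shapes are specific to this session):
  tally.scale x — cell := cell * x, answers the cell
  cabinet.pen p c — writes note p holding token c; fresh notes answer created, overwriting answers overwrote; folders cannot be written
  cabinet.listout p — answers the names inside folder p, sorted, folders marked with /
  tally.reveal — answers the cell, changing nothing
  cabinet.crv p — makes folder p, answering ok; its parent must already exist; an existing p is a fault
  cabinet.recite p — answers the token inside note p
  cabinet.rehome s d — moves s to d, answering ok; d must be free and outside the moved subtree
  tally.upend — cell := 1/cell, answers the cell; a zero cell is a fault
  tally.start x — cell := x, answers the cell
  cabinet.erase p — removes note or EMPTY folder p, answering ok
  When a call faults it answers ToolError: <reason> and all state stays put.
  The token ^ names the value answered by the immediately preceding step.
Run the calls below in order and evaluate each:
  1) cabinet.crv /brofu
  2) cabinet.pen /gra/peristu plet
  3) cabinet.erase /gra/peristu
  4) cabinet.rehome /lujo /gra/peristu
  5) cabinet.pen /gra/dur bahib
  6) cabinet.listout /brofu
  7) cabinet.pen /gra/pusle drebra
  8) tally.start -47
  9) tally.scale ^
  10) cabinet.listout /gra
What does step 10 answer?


Answer: [dur, peristu, pusle]

Derivation:
>> crv(p='/brofu')
<< ok
>> pen(p='/gra/peristu', c='plet')
<< created
>> erase(p='/gra/peristu')
<< ok
>> rehome(s='/lujo', d='/gra/peristu')
<< ok
>> pen(p='/gra/dur', c='bahib')
<< created
>> listout(p='/brofu')
<< []
>> pen(p='/gra/pusle', c='drebra')
<< created
>> start(x='-47')
<< -47
>> scale(x='^')
<< 2209
>> listout(p='/gra')
<< [dur, peristu, pusle]


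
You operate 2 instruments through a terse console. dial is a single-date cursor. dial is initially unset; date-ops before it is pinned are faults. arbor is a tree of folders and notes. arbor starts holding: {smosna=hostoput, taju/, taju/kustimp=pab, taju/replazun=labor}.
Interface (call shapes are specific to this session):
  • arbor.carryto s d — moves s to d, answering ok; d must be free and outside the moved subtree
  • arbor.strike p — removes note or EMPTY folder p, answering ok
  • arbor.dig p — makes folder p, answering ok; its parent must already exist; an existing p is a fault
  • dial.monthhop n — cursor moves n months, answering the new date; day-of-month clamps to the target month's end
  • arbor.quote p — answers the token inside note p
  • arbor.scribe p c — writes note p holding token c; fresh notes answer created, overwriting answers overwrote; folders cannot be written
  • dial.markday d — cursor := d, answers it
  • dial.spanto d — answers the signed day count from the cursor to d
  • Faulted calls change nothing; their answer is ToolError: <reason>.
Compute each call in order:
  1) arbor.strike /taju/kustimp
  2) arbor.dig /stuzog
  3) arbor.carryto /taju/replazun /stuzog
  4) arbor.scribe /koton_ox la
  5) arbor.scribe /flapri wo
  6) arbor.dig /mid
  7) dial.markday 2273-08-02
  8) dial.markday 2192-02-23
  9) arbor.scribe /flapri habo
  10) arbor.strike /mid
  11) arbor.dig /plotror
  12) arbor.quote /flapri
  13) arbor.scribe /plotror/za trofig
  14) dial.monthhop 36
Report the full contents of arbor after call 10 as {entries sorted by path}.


% strike(p=/taju/kustimp) => ok
% dig(p=/stuzog) => ok
% carryto(s=/taju/replazun, d=/stuzog) => ToolError: exists
% scribe(p=/koton_ox, c=la) => created
% scribe(p=/flapri, c=wo) => created
% dig(p=/mid) => ok
% markday(d=2273-08-02) => 2273-08-02
% markday(d=2192-02-23) => 2192-02-23
% scribe(p=/flapri, c=habo) => overwrote
% strike(p=/mid) => ok
% dig(p=/plotror) => ok
% quote(p=/flapri) => habo
% scribe(p=/plotror/za, c=trofig) => created
% monthhop(n=36) => 2195-02-23

Answer: {flapri=habo, koton_ox=la, smosna=hostoput, stuzog/, taju/, taju/replazun=labor}


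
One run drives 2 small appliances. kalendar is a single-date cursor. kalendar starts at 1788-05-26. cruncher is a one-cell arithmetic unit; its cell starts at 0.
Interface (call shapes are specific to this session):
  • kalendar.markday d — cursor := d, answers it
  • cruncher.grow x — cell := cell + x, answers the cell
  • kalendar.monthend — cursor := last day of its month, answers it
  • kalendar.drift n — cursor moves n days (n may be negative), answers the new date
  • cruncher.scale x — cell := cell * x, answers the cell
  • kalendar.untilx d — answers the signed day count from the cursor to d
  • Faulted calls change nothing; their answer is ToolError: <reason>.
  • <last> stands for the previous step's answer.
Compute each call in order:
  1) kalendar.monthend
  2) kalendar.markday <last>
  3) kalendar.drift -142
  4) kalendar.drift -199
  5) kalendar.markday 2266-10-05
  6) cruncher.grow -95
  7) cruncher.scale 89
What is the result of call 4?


// 1. kalendar.monthend() : 1788-05-31
// 2. kalendar.markday(d='<last>') : 1788-05-31
// 3. kalendar.drift(n='-142') : 1788-01-10
// 4. kalendar.drift(n='-199') : 1787-06-25
// 5. kalendar.markday(d='2266-10-05') : 2266-10-05
// 6. cruncher.grow(x='-95') : -95
// 7. cruncher.scale(x='89') : -8455

Answer: 1787-06-25


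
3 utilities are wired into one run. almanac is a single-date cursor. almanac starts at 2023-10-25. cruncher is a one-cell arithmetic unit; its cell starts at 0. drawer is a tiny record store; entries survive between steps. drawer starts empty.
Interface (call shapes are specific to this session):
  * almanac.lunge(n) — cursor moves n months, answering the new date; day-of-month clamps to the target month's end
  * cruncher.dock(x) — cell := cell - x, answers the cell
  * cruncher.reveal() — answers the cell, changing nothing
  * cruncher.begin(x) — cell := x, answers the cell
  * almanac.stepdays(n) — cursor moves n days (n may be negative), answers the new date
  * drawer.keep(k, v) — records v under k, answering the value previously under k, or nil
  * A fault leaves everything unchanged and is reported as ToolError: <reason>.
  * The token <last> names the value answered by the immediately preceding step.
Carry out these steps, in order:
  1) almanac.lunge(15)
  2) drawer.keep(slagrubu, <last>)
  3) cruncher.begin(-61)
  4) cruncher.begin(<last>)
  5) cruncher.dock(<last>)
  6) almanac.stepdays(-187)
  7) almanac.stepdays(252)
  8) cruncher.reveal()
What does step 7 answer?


Answer: 2025-03-31

Derivation:
Then lunge using n: 15: 2025-01-25.
Next I call keep using k: slagrubu, v: <last>: nil.
I use begin using x: -61, and see -61.
Now I run begin using x: <last>, yielding -61.
I invoke dock using x: <last>, and observe 0.
Now I run stepdays using n: -187, → 2024-07-22.
I use stepdays using n: 252: 2025-03-31.
Invoking reveal, and get 0.


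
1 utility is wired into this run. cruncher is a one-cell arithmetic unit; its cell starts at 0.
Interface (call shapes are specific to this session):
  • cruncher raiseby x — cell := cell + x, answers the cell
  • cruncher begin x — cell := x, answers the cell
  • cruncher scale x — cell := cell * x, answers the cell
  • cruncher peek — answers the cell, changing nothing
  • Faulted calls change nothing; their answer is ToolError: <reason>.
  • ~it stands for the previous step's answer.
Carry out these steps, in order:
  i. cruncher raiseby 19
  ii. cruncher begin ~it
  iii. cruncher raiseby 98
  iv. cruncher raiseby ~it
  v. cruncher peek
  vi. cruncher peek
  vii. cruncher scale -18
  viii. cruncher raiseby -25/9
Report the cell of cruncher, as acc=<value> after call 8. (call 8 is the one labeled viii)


Answer: acc=-37933/9

Derivation:
% cruncher raiseby x=19
= 19
% cruncher begin x=~it
= 19
% cruncher raiseby x=98
= 117
% cruncher raiseby x=~it
= 234
% cruncher peek
= 234
% cruncher peek
= 234
% cruncher scale x=-18
= -4212
% cruncher raiseby x=-25/9
= -37933/9


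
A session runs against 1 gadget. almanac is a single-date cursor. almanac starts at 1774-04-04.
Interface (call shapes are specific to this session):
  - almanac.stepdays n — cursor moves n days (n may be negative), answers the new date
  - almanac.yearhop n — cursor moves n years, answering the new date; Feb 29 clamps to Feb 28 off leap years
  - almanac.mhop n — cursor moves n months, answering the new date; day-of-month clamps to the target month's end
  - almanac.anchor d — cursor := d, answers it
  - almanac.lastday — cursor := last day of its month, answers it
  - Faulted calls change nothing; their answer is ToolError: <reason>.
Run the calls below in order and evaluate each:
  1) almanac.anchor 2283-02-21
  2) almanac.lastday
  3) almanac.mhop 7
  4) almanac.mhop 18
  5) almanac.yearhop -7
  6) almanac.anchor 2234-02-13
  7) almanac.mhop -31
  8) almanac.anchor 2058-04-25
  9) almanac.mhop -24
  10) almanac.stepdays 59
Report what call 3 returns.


Answer: 2283-09-28

Derivation:
I invoke anchor with d→2283-02-21, and see 2283-02-21.
Using lastday, giving 2283-02-28.
I call mhop with n→7, → 2283-09-28.
Using mhop with n→18, — result: 2285-03-28.
I try yearhop with n→-7: 2278-03-28.
Now I run anchor with d→2234-02-13, and observe 2234-02-13.
Then mhop with n→-31, and see 2231-07-13.
I invoke anchor with d→2058-04-25, and observe 2058-04-25.
I call mhop with n→-24: 2056-04-25.
Now I run stepdays with n→59, and get 2056-06-23.


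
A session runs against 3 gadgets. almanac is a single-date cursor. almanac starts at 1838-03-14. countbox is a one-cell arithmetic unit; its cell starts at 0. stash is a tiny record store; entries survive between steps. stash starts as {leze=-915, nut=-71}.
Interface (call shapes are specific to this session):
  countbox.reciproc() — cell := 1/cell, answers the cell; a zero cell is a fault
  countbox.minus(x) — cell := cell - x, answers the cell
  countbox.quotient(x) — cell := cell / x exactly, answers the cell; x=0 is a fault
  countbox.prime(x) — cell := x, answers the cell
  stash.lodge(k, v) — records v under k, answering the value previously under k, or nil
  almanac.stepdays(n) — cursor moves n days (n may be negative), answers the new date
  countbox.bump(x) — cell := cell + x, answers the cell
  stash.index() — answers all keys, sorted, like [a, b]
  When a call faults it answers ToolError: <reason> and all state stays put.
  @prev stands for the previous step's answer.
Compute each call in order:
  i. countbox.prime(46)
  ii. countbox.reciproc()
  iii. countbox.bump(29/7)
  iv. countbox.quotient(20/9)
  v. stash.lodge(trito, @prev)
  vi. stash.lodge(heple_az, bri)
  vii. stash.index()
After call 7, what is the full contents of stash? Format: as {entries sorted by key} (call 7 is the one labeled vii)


! countbox.prime(x=46) : 46
! countbox.reciproc() : 1/46
! countbox.bump(x=29/7) : 1341/322
! countbox.quotient(x=20/9) : 12069/6440
! stash.lodge(k=trito, v=@prev) : nil
! stash.lodge(k=heple_az, v=bri) : nil
! stash.index() : [heple_az, leze, nut, trito]

Answer: {heple_az=bri, leze=-915, nut=-71, trito=12069/6440}


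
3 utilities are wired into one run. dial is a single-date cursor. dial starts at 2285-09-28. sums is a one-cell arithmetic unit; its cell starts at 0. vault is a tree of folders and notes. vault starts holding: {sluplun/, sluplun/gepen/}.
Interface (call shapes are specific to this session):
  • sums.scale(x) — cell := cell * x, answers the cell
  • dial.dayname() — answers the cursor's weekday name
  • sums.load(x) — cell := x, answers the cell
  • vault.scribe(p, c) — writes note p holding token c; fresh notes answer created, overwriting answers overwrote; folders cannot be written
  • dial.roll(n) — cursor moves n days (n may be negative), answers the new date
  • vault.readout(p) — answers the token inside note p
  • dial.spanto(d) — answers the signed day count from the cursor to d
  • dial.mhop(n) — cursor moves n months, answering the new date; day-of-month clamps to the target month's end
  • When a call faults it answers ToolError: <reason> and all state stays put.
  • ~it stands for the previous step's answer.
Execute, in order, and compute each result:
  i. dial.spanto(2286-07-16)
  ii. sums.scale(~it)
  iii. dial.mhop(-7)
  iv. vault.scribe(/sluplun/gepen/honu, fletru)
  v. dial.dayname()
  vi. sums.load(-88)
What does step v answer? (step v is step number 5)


Answer: Saturday

Derivation:
-- dial.spanto(d='2286-07-16') -> 291
-- sums.scale(x='~it') -> 0
-- dial.mhop(n='-7') -> 2285-02-28
-- vault.scribe(p='/sluplun/gepen/honu', c='fletru') -> created
-- dial.dayname() -> Saturday
-- sums.load(x='-88') -> -88


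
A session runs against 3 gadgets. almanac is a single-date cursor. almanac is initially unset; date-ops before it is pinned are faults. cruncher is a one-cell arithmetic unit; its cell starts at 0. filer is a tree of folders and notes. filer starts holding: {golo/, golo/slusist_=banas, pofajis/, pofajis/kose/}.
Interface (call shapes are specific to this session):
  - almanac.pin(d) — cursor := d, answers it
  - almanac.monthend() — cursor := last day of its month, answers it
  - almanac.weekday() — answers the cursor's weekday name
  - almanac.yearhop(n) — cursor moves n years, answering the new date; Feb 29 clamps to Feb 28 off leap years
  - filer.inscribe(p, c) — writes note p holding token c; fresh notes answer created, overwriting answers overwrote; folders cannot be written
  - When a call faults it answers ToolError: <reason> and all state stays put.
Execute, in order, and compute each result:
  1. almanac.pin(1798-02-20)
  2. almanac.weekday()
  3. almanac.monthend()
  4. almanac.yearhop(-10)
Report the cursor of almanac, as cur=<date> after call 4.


Answer: cur=1788-02-28

Derivation:
==> pin(1798-02-20)
<== 1798-02-20
==> weekday()
<== Tuesday
==> monthend()
<== 1798-02-28
==> yearhop(-10)
<== 1788-02-28


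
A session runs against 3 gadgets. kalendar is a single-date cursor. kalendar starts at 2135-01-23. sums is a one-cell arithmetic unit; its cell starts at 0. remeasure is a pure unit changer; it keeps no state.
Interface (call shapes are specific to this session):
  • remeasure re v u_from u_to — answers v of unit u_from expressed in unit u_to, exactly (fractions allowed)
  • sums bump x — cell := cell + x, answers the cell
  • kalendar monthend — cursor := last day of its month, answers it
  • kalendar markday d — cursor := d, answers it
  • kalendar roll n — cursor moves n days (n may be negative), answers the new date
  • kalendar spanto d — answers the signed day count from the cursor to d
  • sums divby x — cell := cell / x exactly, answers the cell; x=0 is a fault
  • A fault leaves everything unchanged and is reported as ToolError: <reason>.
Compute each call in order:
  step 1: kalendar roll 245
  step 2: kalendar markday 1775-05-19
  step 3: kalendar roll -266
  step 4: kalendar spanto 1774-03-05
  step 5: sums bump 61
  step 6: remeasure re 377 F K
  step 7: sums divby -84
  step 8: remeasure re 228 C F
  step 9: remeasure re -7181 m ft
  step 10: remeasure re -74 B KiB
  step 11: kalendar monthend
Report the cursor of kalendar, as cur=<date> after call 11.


Answer: cur=1774-08-31

Derivation:
I use kalendar roll using 245, and observe 2135-09-25.
I use kalendar markday using 1775-05-19, — result: 1775-05-19.
Now I run kalendar roll using -266, → 1774-08-26.
Next I call kalendar spanto using 1774-03-05, and see -174.
I use sums bump using 61, and get 61.
I call remeasure re using 377, F, K, and see 27889/60.
Calling sums divby using -84, giving -61/84.
I invoke remeasure re using 228, C, F, which returns 2212/5.
Invoking remeasure re using -7181, m, ft, which returns -8976250/381.
I use remeasure re using -74, B, KiB, which returns -37/512.
Using kalendar monthend(), which returns 1774-08-31.


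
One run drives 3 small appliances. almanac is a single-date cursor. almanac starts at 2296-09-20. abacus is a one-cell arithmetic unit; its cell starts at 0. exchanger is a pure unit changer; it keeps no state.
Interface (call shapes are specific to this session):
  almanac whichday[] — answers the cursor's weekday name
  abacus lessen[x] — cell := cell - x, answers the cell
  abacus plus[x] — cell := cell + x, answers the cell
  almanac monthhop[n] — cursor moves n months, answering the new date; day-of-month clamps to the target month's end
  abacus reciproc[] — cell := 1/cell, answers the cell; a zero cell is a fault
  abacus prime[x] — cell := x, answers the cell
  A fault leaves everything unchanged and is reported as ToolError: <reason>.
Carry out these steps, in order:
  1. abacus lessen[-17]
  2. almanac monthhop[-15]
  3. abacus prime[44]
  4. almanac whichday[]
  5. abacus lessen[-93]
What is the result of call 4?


// abacus lessen(x: -17) ~> 17
// almanac monthhop(n: -15) ~> 2295-06-20
// abacus prime(x: 44) ~> 44
// almanac whichday() ~> Thursday
// abacus lessen(x: -93) ~> 137

Answer: Thursday


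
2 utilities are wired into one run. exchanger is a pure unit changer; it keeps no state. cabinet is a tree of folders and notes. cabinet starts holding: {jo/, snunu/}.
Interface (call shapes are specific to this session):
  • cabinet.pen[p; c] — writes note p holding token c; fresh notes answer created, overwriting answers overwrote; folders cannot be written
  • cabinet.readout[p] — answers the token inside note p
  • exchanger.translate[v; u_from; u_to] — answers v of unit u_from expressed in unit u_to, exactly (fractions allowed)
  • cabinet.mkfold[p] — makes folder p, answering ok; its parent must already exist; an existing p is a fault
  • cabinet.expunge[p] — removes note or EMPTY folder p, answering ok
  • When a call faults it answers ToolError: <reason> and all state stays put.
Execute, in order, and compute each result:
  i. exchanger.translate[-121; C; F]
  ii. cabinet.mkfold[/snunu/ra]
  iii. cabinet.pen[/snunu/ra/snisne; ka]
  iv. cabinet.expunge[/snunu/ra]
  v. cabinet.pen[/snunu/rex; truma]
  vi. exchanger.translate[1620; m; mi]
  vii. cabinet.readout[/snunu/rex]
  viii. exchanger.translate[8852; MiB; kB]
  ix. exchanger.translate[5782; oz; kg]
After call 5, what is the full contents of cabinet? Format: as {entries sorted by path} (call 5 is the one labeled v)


>>> translate -121 C F
= -929/5
>>> mkfold /snunu/ra
= ok
>>> pen /snunu/ra/snisne ka
= created
>>> expunge /snunu/ra
= ToolError: not empty
>>> pen /snunu/rex truma
= created
>>> translate 1620 m mi
= 5625/5588
>>> readout /snunu/rex
= truma
>>> translate 8852 MiB kB
= 1160249344/125
>>> translate 5782 oz kg
= 131133554167/800000000

Answer: {jo/, snunu/, snunu/ra/, snunu/ra/snisne=ka, snunu/rex=truma}


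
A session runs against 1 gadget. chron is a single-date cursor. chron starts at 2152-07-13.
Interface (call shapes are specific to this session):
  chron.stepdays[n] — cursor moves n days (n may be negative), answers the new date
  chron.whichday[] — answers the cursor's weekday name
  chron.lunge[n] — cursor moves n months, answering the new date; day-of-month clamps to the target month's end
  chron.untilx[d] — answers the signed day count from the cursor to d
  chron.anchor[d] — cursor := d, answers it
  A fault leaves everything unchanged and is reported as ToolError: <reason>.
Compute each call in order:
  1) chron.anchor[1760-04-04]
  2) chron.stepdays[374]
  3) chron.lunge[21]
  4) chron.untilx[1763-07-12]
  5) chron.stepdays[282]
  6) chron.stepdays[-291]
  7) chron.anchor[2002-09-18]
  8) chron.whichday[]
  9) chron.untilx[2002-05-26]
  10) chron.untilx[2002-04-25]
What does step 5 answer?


# 1. chron.anchor(1760-04-04) : 1760-04-04
# 2. chron.stepdays(374) : 1761-04-13
# 3. chron.lunge(21) : 1763-01-13
# 4. chron.untilx(1763-07-12) : 180
# 5. chron.stepdays(282) : 1763-10-22
# 6. chron.stepdays(-291) : 1763-01-04
# 7. chron.anchor(2002-09-18) : 2002-09-18
# 8. chron.whichday() : Wednesday
# 9. chron.untilx(2002-05-26) : -115
# 10. chron.untilx(2002-04-25) : -146

Answer: 1763-10-22


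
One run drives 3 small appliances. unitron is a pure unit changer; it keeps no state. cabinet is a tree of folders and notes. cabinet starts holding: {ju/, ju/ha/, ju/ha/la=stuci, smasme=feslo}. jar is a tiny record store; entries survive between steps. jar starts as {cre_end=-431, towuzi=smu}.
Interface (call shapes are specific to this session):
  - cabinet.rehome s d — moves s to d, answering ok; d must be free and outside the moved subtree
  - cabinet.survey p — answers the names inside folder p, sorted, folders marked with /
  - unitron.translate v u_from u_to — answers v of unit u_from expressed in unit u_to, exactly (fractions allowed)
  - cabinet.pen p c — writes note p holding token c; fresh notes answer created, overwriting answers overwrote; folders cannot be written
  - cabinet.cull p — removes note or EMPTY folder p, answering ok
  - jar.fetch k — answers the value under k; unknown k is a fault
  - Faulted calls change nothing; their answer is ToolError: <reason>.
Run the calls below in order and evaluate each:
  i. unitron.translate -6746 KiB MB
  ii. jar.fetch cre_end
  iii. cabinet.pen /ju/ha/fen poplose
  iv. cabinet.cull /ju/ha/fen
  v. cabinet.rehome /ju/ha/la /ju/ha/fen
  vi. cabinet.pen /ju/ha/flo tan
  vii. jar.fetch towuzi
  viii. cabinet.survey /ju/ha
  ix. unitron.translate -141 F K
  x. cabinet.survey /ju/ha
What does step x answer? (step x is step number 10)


Answer: [fen, flo]

Derivation:
[in] unitron.translate -6746 KiB MB
  -107936/15625
[in] jar.fetch cre_end
  -431
[in] cabinet.pen /ju/ha/fen poplose
  created
[in] cabinet.cull /ju/ha/fen
  ok
[in] cabinet.rehome /ju/ha/la /ju/ha/fen
  ok
[in] cabinet.pen /ju/ha/flo tan
  created
[in] jar.fetch towuzi
  smu
[in] cabinet.survey /ju/ha
  [fen, flo]
[in] unitron.translate -141 F K
  31867/180
[in] cabinet.survey /ju/ha
  [fen, flo]


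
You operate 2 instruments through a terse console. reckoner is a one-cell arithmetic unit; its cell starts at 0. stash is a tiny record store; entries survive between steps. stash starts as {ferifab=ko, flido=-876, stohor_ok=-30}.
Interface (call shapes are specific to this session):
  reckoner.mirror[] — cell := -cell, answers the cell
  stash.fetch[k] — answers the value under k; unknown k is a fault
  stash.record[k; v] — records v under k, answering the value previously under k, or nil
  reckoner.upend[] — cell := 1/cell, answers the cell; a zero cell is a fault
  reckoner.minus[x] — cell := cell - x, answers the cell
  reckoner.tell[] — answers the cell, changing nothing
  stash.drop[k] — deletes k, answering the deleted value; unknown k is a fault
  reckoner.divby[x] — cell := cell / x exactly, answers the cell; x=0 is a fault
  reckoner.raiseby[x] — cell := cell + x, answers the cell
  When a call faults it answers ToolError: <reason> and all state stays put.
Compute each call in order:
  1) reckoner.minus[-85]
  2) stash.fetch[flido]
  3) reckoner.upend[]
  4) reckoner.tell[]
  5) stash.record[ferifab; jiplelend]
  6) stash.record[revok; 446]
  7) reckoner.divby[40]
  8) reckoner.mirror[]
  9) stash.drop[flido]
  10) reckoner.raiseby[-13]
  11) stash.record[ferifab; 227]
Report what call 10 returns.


% minus x='-85'
:: 85
% fetch k='flido'
:: -876
% upend
:: 1/85
% tell
:: 1/85
% record k='ferifab' v='jiplelend'
:: ko
% record k='revok' v='446'
:: nil
% divby x='40'
:: 1/3400
% mirror
:: -1/3400
% drop k='flido'
:: -876
% raiseby x='-13'
:: -44201/3400
% record k='ferifab' v='227'
:: jiplelend

Answer: -44201/3400


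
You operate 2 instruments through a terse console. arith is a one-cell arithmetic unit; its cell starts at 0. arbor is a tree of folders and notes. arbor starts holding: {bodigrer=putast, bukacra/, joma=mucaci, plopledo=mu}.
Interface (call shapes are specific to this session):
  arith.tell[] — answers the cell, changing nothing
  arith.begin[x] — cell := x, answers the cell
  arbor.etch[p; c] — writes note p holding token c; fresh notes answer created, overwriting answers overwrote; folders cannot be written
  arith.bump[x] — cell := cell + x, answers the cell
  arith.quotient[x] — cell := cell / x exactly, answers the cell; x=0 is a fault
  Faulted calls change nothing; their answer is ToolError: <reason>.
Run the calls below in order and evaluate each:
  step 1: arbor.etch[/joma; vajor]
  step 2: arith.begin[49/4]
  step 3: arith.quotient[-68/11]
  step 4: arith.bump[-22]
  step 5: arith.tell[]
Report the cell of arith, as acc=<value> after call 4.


Answer: acc=-6523/272

Derivation:
$ arbor.etch p→/joma c→vajor
= overwrote
$ arith.begin x→49/4
= 49/4
$ arith.quotient x→-68/11
= -539/272
$ arith.bump x→-22
= -6523/272
$ arith.tell
= -6523/272


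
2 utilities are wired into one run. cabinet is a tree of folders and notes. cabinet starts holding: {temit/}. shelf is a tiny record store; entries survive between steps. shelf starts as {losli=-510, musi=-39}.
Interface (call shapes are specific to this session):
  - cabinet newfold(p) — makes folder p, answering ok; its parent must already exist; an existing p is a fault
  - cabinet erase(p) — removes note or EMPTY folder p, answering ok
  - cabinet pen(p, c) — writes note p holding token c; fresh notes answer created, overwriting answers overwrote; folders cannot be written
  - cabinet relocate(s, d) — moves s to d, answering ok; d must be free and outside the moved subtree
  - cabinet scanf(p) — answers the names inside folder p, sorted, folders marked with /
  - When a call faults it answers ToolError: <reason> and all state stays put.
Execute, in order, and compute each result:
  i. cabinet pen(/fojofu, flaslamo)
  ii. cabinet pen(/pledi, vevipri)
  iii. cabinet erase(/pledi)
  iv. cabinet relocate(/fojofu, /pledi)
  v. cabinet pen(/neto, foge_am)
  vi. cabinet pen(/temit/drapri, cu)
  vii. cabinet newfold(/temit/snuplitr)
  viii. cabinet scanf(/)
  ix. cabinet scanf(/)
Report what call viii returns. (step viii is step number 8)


Answer: [neto, pledi, temit/]

Derivation:
Then cabinet pen(/fojofu, flaslamo), and get created.
I call cabinet pen(/pledi, vevipri), giving created.
I call cabinet erase(/pledi), which returns ok.
I run cabinet relocate(/fojofu, /pledi), yielding ok.
Next I call cabinet pen(/neto, foge_am), which returns created.
Invoking cabinet pen(/temit/drapri, cu), and get created.
I use cabinet newfold(/temit/snuplitr), and observe ok.
I call cabinet scanf(/), and see [neto, pledi, temit/].
Using cabinet scanf(/), — result: [neto, pledi, temit/].


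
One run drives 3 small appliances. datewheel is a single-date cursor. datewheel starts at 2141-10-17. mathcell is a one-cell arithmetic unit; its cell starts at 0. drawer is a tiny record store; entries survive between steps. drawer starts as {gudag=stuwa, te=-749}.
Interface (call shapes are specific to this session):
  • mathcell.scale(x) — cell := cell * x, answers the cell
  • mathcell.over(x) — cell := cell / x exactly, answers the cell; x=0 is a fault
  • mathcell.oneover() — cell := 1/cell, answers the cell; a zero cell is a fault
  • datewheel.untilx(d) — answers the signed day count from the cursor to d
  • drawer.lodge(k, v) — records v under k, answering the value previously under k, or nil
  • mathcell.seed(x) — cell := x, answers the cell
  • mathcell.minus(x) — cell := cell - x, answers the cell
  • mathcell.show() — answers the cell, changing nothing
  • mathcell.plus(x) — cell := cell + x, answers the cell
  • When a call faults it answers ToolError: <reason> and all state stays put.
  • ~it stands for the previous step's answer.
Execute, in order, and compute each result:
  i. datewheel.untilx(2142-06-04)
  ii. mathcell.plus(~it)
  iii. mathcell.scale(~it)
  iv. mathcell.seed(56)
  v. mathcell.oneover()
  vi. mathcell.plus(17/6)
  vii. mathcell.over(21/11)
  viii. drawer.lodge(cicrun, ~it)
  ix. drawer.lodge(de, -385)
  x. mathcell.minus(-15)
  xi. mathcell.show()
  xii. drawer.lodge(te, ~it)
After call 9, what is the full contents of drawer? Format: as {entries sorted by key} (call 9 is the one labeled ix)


Answer: {cicrun=5269/3528, de=-385, gudag=stuwa, te=-749}

Derivation:
[in] datewheel.untilx d='2142-06-04'
:: 230
[in] mathcell.plus x='~it'
:: 230
[in] mathcell.scale x='~it'
:: 52900
[in] mathcell.seed x='56'
:: 56
[in] mathcell.oneover
:: 1/56
[in] mathcell.plus x='17/6'
:: 479/168
[in] mathcell.over x='21/11'
:: 5269/3528
[in] drawer.lodge k='cicrun' v='~it'
:: nil
[in] drawer.lodge k='de' v='-385'
:: nil
[in] mathcell.minus x='-15'
:: 58189/3528
[in] mathcell.show
:: 58189/3528
[in] drawer.lodge k='te' v='~it'
:: -749


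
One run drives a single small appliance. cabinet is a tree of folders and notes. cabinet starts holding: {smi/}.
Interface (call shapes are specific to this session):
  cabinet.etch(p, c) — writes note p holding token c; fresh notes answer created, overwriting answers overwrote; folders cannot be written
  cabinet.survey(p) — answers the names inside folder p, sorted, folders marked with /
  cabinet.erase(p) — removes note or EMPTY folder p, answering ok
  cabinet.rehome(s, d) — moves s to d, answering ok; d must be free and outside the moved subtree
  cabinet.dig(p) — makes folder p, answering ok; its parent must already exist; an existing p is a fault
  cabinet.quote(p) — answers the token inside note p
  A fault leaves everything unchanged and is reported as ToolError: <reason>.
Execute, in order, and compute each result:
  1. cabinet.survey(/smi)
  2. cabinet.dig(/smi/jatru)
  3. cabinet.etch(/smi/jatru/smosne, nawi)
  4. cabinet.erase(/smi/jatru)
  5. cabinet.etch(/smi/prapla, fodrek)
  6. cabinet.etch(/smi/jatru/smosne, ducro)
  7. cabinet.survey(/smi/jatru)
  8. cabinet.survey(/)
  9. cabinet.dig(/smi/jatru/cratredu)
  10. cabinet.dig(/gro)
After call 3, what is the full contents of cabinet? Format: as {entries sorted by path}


Answer: {smi/, smi/jatru/, smi/jatru/smosne=nawi}

Derivation:
;; 1. survey(p=/smi) == []
;; 2. dig(p=/smi/jatru) == ok
;; 3. etch(p=/smi/jatru/smosne, c=nawi) == created
;; 4. erase(p=/smi/jatru) == ToolError: not empty
;; 5. etch(p=/smi/prapla, c=fodrek) == created
;; 6. etch(p=/smi/jatru/smosne, c=ducro) == overwrote
;; 7. survey(p=/smi/jatru) == [smosne]
;; 8. survey(p=/) == [smi/]
;; 9. dig(p=/smi/jatru/cratredu) == ok
;; 10. dig(p=/gro) == ok


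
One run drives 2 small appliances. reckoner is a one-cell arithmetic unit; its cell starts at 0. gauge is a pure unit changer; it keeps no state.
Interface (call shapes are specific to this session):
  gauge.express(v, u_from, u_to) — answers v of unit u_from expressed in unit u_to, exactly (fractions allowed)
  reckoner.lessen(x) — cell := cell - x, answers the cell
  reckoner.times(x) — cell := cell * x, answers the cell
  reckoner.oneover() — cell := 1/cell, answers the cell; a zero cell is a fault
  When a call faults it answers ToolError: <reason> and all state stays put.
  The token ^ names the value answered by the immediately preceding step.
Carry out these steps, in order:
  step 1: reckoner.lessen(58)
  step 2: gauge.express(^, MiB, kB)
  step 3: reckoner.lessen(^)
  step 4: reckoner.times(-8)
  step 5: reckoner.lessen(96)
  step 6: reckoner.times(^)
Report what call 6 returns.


-> reckoner.lessen(x: 58)
<- -58
-> gauge.express(v: ^, u_from: MiB, u_to: kB)
<- -7602176/125
-> reckoner.lessen(x: ^)
<- 7594926/125
-> reckoner.times(x: -8)
<- -60759408/125
-> reckoner.lessen(x: 96)
<- -60771408/125
-> reckoner.times(x: ^)
<- 3693164030302464/15625

Answer: 3693164030302464/15625


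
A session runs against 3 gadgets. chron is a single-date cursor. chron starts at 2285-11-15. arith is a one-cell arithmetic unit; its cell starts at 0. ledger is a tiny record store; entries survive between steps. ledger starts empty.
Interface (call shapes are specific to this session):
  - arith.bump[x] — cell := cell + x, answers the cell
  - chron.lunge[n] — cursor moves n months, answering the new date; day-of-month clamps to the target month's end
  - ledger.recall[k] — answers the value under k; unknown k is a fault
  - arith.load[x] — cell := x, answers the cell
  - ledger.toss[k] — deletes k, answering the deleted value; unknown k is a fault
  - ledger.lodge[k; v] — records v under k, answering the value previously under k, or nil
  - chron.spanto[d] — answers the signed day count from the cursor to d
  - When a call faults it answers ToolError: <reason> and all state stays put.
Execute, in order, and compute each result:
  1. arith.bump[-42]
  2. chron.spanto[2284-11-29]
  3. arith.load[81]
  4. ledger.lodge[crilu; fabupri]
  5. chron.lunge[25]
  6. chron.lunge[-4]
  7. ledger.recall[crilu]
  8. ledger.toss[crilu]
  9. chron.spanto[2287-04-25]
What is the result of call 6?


Answer: 2287-08-15

Derivation:
# 1. bump(x='-42') ~> -42
# 2. spanto(d='2284-11-29') ~> -351
# 3. load(x='81') ~> 81
# 4. lodge(k='crilu', v='fabupri') ~> nil
# 5. lunge(n='25') ~> 2287-12-15
# 6. lunge(n='-4') ~> 2287-08-15
# 7. recall(k='crilu') ~> fabupri
# 8. toss(k='crilu') ~> fabupri
# 9. spanto(d='2287-04-25') ~> -112


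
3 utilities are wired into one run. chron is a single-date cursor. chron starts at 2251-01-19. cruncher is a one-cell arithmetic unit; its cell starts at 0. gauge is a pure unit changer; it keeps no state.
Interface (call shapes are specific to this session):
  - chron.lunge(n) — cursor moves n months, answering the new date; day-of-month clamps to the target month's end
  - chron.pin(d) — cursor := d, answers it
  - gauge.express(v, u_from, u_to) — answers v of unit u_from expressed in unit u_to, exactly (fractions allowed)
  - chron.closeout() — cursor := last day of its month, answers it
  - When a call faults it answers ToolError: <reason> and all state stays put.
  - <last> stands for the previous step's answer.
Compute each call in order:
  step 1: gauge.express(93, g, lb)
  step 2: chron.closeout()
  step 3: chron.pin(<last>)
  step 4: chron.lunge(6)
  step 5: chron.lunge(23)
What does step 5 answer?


Answer: 2253-06-30

Derivation:
! express(v: 93, u_from: g, u_to: lb) : 9300000/45359237
! closeout() : 2251-01-31
! pin(d: <last>) : 2251-01-31
! lunge(n: 6) : 2251-07-31
! lunge(n: 23) : 2253-06-30


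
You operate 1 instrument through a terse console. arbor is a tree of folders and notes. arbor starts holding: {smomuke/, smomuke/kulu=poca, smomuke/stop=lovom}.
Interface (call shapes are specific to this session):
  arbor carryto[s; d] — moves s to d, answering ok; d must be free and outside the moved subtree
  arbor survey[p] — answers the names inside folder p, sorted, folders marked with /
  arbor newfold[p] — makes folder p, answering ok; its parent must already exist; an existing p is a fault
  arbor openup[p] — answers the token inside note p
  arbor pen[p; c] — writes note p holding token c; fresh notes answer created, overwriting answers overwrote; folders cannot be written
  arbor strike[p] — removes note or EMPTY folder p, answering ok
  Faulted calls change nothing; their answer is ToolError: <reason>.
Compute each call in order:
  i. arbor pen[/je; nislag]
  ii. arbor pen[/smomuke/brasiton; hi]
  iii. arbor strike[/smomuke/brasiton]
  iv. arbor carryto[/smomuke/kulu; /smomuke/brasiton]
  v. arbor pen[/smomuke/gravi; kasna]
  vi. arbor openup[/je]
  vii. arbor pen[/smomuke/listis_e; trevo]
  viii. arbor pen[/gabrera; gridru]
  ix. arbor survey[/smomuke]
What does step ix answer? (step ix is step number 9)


→ arbor pen(p=/je, c=nislag)
← created
→ arbor pen(p=/smomuke/brasiton, c=hi)
← created
→ arbor strike(p=/smomuke/brasiton)
← ok
→ arbor carryto(s=/smomuke/kulu, d=/smomuke/brasiton)
← ok
→ arbor pen(p=/smomuke/gravi, c=kasna)
← created
→ arbor openup(p=/je)
← nislag
→ arbor pen(p=/smomuke/listis_e, c=trevo)
← created
→ arbor pen(p=/gabrera, c=gridru)
← created
→ arbor survey(p=/smomuke)
← [brasiton, gravi, listis_e, stop]

Answer: [brasiton, gravi, listis_e, stop]


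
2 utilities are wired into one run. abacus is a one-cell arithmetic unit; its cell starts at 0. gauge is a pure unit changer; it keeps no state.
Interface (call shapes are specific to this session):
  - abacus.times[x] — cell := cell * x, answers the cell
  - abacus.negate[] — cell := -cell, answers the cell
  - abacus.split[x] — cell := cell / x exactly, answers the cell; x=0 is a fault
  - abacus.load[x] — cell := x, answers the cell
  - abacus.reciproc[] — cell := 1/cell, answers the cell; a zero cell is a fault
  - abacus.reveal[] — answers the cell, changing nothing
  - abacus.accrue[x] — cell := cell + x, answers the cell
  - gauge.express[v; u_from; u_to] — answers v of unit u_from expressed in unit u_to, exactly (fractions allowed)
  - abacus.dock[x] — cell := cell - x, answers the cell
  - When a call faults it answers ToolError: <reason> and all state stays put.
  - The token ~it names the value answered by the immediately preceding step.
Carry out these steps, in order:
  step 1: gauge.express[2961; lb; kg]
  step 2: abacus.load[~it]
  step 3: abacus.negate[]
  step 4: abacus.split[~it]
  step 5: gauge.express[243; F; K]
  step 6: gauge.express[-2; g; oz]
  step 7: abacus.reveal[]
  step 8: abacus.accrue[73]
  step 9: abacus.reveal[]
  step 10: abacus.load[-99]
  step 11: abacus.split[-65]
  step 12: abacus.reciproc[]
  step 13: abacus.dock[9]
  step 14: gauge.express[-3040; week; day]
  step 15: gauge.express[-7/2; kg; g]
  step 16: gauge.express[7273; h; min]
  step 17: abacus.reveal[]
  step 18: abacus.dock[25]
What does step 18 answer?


Answer: -3301/99

Derivation:
! 1. gauge.express(v='2961', u_from='lb', u_to='kg') -> 134308700757/100000000
! 2. abacus.load(x='~it') -> 134308700757/100000000
! 3. abacus.negate() -> -134308700757/100000000
! 4. abacus.split(x='~it') -> 1
! 5. gauge.express(v='243', u_from='F', u_to='K') -> 70267/180
! 6. gauge.express(v='-2', u_from='g', u_to='oz') -> -3200000/45359237
! 7. abacus.reveal() -> 1
! 8. abacus.accrue(x='73') -> 74
! 9. abacus.reveal() -> 74
! 10. abacus.load(x='-99') -> -99
! 11. abacus.split(x='-65') -> 99/65
! 12. abacus.reciproc() -> 65/99
! 13. abacus.dock(x='9') -> -826/99
! 14. gauge.express(v='-3040', u_from='week', u_to='day') -> -21280
! 15. gauge.express(v='-7/2', u_from='kg', u_to='g') -> -3500
! 16. gauge.express(v='7273', u_from='h', u_to='min') -> 436380
! 17. abacus.reveal() -> -826/99
! 18. abacus.dock(x='25') -> -3301/99
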